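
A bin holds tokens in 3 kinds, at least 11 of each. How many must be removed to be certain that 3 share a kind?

7

You could draw 2 of every kind without reaching 3 of any — 6 in all.
One more forces 3 of some kind, so 6 + 1 = 7.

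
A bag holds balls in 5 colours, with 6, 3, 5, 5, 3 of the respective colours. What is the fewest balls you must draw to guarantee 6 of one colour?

22

In the worst case you take as many as possible of each colour without reaching 6: 5 + 3 + 5 + 5 + 3 = 21.
The next one must give 6 of some colour, so 21 + 1 = 22.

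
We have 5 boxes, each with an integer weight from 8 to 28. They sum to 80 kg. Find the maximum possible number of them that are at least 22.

If k of the values are ≥ 22, the total is ≥ 22k + 8(5 − k).
Setting 22k + 8(5 − k) ≤ 80 gives 14k ≤ 40, so k ≤ 2.
k = 2 is achieved by 2 values at 22 and 3 at 8, total 68; add 12 to one value (staying below 22) to reach 80.

2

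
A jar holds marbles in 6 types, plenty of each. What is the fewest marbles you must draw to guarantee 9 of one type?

49

In the worst case you draw 8 of each of the 6 types: 6 × 8 = 48.
One more forces 9 of some type, so 48 + 1 = 49.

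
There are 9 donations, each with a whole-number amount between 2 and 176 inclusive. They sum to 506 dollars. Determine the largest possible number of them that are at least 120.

4

Suppose k of them are at least 120. Those contribute at least 120 each and the other 9 − k at least 2 each.
So the total is at least 120k + 2(9 − k) = 18 + 118k. This must be ≤ 506, giving k ≤ 4.
k = 4 is achieved by 4 values at 120 and 5 at 2, total 490; add 16 to one value (staying below 120) to reach 506.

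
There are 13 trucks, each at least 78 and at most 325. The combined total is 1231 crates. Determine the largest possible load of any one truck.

To make one truck as large as possible, make the other 12 as small as possible.
The other 12 contribute at least 12 × 78 = 936, leaving at most 1231 − 936 = 295.
Since 295 ≤ 325, this is achievable: one at 295 and 12 at 78.

295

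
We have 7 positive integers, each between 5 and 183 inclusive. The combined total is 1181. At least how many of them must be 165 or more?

Each value short of 165 is at most 164, costing at least 183 − 164 = 19 against the maximum total of 1281.
We can afford to lose at most 1281 − 1181 = 100, so at most ⌊100/19⌋ = 5 fall short, and at least 2 are ≥ 165.
Exactly 2 works: 2 values at 183 and 5 at 164 total 1186; lower one of the high values by 5 (still ≥ 165) to hit 1181.

2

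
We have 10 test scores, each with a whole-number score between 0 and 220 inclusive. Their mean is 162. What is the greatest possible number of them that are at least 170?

9

The total is 10 × 162 = 1620.
Suppose k of them are at least 170. Those contribute at least 170 each and the other 10 − k at least 0 each.
So the total is at least 170k + 0(10 − k) = 0 + 170k. This must be ≤ 1620, giving k ≤ 9.
k = 9 is achieved by 9 values at 170 and 1 at 0, total 1530; add 90 to one value (staying below 170) to reach 1620.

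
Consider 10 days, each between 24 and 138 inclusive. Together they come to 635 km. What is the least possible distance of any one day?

Minimizing one value means maximizing the remaining 9.
The other 9 can take up 9 × 138 = 1242 ≥ 635 − 24, so one day can sit at its floor of 24.
Achievable: one at 24 and the other 9 totalling 611, which fits since 9 × 24 ≤ 611 ≤ 9 × 138.

24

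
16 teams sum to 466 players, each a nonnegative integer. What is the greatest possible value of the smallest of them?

29

If every one of the 16 were at least 30, the total would be at least 16 × 30 = 480 > 466.
Taking 14 copies of 29 and 2 copies of 30 gives exactly 466, so 29 is attained.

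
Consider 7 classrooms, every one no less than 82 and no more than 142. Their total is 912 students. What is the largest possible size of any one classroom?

To make one classroom as large as possible, make the other 6 as small as possible.
The other 6 contribute at least 6 × 82 = 492, leaving at most 912 − 492 = 420.
But each classroom is capped at 142, so the maximum is 142.
Achievable: one at 142 and the other 6 totalling 770, which fits since 6 × 82 ≤ 770 ≤ 6 × 142.

142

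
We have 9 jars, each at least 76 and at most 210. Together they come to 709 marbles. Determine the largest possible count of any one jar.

101

To make one jar as large as possible, make the other 8 as small as possible.
The other 8 contribute at least 8 × 76 = 608, leaving at most 709 − 608 = 101.
Since 101 ≤ 210, this is achievable: one at 101 and 8 at 76.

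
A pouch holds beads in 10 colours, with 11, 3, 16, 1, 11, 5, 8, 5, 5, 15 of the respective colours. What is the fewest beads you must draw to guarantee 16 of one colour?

In the worst case you take as many as possible of each colour without reaching 16: 11 + 3 + 15 + 1 + 11 + 5 + 8 + 5 + 5 + 15 = 79.
The next one must give 16 of some colour, so 79 + 1 = 80.

80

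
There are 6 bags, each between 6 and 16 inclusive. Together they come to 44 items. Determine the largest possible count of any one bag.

14

Maximizing one value means minimizing the remaining 5.
The other 5 contribute at least 5 × 6 = 30, leaving at most 44 − 30 = 14.
Since 14 ≤ 16, this is achievable: one at 14 and 5 at 6.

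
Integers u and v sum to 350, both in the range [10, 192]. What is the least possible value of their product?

uv = u(350 − u) is concave in u, so over [158, 192] it is minimized at an endpoint.
At the endpoint u = 158, v = 350 − 158 = 192, so uv = 158 × 192 = 30336.

30336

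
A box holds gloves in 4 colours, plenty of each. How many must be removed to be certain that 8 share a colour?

In the worst case you draw 7 of each of the 4 colours: 4 × 7 = 28.
One more forces 8 of some colour, so 28 + 1 = 29.

29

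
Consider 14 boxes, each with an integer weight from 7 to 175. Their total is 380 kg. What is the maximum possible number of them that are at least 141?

2

If k of the values are ≥ 141, the total is ≥ 141k + 7(14 − k).
Setting 141k + 7(14 − k) ≤ 380 gives 134k ≤ 282, so k ≤ 2.
k = 2 is achieved by 2 values at 141 and 12 at 7, total 366; add 14 to one value (staying below 141) to reach 380.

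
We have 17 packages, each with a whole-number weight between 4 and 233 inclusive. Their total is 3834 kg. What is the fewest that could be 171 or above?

If only k of them are at least 171, the other 17 − k are at most 170, so the total is at most k·233 + (17 − k)·170.
This must reach 3834, so k·233 + (17 − k)·170 ≥ 3834, giving k ≥ 15.
Exactly 15 works: 15 values at 233 and 2 at 170 total 3835; lower one of the high values by 1 (still ≥ 171) to hit 3834.

15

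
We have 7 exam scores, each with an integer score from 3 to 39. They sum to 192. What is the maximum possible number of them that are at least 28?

6

Suppose k of them are at least 28. Those contribute at least 28 each and the other 7 − k at least 3 each.
So the total is at least 28k + 3(7 − k) = 21 + 25k. This must be ≤ 192, giving k ≤ 6.
k = 6 is achieved by 6 values at 28 and 1 at 3, total 171; add 21 to one value (staying below 28) to reach 192.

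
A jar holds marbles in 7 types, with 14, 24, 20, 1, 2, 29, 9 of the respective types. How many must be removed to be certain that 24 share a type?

In the worst case you take as many as possible of each type without reaching 24: 14 + 23 + 20 + 1 + 2 + 23 + 9 = 92.
The next one must give 24 of some type, so 92 + 1 = 93.

93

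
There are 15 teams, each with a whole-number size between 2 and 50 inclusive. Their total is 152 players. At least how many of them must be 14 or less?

6

Each value above 14 is at least 15, contributing at least 15 − 2 = 13 above the floor 2.
The sum exceeds the floor total 30 by 122, so at most ⌊122/13⌋ = 9 exceed 14, and at least 6 are ≤ 14.
Exactly 6 works: 6 values at 2 and 9 at 15 total 147; raise one of the low values by 5 (still ≤ 14) to hit 152.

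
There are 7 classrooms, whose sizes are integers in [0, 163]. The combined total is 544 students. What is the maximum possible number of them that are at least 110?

Suppose k of them are at least 110. Those contribute at least 110 each and the other 7 − k at least 0 each.
So the total is at least 110k + 0(7 − k) = 0 + 110k. This must be ≤ 544, giving k ≤ 4.
k = 4 is achieved by 4 values at 110 and 3 at 0, total 440; add 104 to one value (staying below 110) to reach 544.

4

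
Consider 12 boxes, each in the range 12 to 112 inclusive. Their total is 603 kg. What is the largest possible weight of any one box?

112

Maximizing one value means minimizing the remaining 11.
The other 11 contribute at least 11 × 12 = 132, leaving at most 603 − 132 = 471.
But each box is capped at 112, so the maximum is 112.
Achievable: one at 112 and the other 11 totalling 491, which fits since 11 × 12 ≤ 491 ≤ 11 × 112.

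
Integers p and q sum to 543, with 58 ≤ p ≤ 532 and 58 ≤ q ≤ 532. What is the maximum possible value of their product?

pq = p(543 − p) is maximized when p is as near 543/2 as the bounds allow.
Taking p = 271 and q = 272 (both in [58, 532]) gives pq = 73712.

73712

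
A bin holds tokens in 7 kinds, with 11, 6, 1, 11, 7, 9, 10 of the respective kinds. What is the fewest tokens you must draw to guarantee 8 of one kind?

In the worst case you take as many as possible of each kind without reaching 8: 7 + 6 + 1 + 7 + 7 + 7 + 7 = 42.
The next one must give 8 of some kind, so 42 + 1 = 43.

43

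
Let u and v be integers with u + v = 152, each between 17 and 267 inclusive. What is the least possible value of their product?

For a fixed sum, uv is smallest when u and v are as far apart as possible.
The extreme feasible split is u = 17, v = 135, giving uv = 2295.

2295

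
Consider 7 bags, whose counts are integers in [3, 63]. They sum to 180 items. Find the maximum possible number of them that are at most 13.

Each value at 13 or below falls at least 63 − 13 = 50 short of the ceiling 63.
The ceiling total is 7 × 63 = 441, and we need 180, so at most ⌊(441 − 180)/50⌋ = 5 can be that low.
k = 5 is achieved by 5 values at 13 and 2 at 63, total 191; lower one of the 63's by 11 (still > 13) to reach 180.

5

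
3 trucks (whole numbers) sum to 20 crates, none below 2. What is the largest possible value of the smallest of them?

If every one of the 3 were at least 7, the total would be at least 3 × 7 = 21 > 20.
Taking 1 copy of 6 and 2 copies of 7 gives exactly 20, so 6 is attained.

6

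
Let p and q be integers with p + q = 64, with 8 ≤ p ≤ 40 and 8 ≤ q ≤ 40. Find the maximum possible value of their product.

With p + q fixed, pq peaks when the two are closest together.
Taking p = 32 and q = 32 (both in [8, 40]) gives pq = 1024.

1024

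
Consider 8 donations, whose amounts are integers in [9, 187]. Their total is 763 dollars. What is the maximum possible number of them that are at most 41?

Suppose k of them are at most 41. Those contribute at most 41 each and the rest at most 187 each.
So the total is at most 41k + 187(8 − k) = 1496 − 146k. This must still be ≥ 763, so k ≤ 5.
k = 5 is achieved by 5 values at 41 and 3 at 187, total 766; lower one of the 187's by 3 (still > 41) to reach 763.

5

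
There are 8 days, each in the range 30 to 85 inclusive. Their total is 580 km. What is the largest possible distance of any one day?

Maximizing one value means minimizing the remaining 7.
The other 7 contribute at least 7 × 30 = 210, leaving at most 580 − 210 = 370.
But each day is capped at 85, so the maximum is 85.
Achievable: one at 85 and the other 7 totalling 495, which fits since 7 × 30 ≤ 495 ≤ 7 × 85.

85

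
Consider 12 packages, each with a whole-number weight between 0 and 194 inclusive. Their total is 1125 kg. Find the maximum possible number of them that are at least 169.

If k of the values are ≥ 169, the total is ≥ 169k + 0(12 − k).
Setting 169k + 0(12 − k) ≤ 1125 gives 169k ≤ 1125, so k ≤ 6.
k = 6 is achieved by 6 values at 169 and 6 at 0, total 1014; add 111 to one value (staying below 169) to reach 1125.

6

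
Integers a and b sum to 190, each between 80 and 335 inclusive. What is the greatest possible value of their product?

With a + b fixed, ab peaks when the two are closest together.
Taking a = 95 and b = 95 (both in [80, 335]) gives ab = 9025.

9025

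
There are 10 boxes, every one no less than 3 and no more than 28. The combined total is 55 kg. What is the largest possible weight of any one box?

Maximizing one value means minimizing the remaining 9.
The other 9 contribute at least 9 × 3 = 27, leaving at most 55 − 27 = 28.
Since 28 ≤ 28, this is achievable: one at 28 and 9 at 3.

28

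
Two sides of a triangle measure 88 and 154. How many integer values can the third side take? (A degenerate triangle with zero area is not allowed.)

The triangle inequality gives |88 − 154| < c < 88 + 154, i.e. 66 < c < 242.
So c can be any integer from 67 to 241: 175 values.

175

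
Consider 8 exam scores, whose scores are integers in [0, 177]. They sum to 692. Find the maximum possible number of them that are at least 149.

If k of the values are ≥ 149, the total is ≥ 149k + 0(8 − k).
Setting 149k + 0(8 − k) ≤ 692 gives 149k ≤ 692, so k ≤ 4.
k = 4 is achieved by 4 values at 149 and 4 at 0, total 596; add 96 to one value (staying below 149) to reach 692.

4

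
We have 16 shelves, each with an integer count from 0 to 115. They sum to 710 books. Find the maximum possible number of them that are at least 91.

7

If k of the values are ≥ 91, the total is ≥ 91k + 0(16 − k).
Setting 91k + 0(16 − k) ≤ 710 gives 91k ≤ 710, so k ≤ 7.
k = 7 is achieved by 7 values at 91 and 9 at 0, total 637; add 73 to one value (staying below 91) to reach 710.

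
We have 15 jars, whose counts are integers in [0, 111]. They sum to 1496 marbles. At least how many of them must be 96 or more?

5

Suppose at most 15 − j of them reach 96; then j values are ≤ 95 and the rest ≤ 111.
The total is then ≤ 95·j + 111·(15 − j) = 1665 − 16j. For this to be ≥ 1496 we need j ≤ 10, so at least 15 − 10 = 5 must reach 96.
Exactly 5 works: 5 values at 111 and 10 at 95 total 1505; lower one of the high values by 9 (still ≥ 96) to hit 1496.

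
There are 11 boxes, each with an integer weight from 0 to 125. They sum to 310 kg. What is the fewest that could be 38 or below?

4

Let j be the number exceeding 38. Then the total is ≥ 39·j + 0·(11 − j) = 0 + 39j.
So 39j ≤ 310 and j ≤ 7; hence at least 11 − 7 = 4 are ≤ 38.
Exactly 4 works: 4 values at 0 and 7 at 39 total 273; raise one of the low values by 37 (still ≤ 38) to hit 310.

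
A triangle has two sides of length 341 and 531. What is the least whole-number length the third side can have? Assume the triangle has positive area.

The third side must exceed |341 − 531| = 190.
The smallest integer above 190 is 191.

191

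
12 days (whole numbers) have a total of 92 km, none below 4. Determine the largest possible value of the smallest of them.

The average is 92/12 < 8, so some value is ≤ 7.
Taking 4 copies of 7 and 8 copies of 8 gives exactly 92, so 7 is attained.

7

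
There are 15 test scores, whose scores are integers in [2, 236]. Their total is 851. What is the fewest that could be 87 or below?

6

Each value above 87 is at least 88, contributing at least 88 − 2 = 86 above the floor 2.
The sum exceeds the floor total 30 by 821, so at most ⌊821/86⌋ = 9 exceed 87, and at least 6 are ≤ 87.
Exactly 6 works: 6 values at 2 and 9 at 88 total 804; raise one of the low values by 47 (still ≤ 87) to hit 851.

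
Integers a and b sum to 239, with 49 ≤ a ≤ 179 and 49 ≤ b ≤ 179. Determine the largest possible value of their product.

For a fixed sum, the product ab is largest when a and b are as close as possible.
Taking a = 119 and b = 120 (both in [49, 179]) gives ab = 14280.

14280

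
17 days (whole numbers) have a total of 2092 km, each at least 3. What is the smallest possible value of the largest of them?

124

The average is 2092/17 > 123, so not all 17 can be 123 or less; the largest is ≥ 124.
Equality holds with 1 value of 124 and 16 values of 123.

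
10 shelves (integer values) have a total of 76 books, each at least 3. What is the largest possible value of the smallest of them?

The average is 76/10 < 8, so some value is ≤ 7.
Achievable: 4 of them at 7 and 6 at 8 total 76.

7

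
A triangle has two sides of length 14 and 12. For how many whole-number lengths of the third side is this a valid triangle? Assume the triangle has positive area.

23

The triangle inequality gives |14 − 12| < c < 14 + 12, i.e. 2 < c < 26.
So c can be any integer from 3 to 25: 23 values.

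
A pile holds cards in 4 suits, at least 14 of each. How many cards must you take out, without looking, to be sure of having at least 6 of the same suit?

In the worst case you draw 5 of each of the 4 suits: 4 × 5 = 20.
One more forces 6 of some suit, so 20 + 1 = 21.

21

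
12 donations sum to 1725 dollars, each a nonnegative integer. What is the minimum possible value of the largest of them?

144

The average is 1725/12 > 143, so not all 12 can be 143 or less; the largest is ≥ 144.
Taking 3 copies of 143 and 9 copies of 144 gives exactly 1725, so 144 is attained.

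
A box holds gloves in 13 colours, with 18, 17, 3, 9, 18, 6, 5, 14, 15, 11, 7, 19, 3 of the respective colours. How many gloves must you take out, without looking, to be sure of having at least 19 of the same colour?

145

In the worst case you take as many as possible of each colour without reaching 19: 18 + 17 + 3 + 9 + 18 + 6 + 5 + 14 + 15 + 11 + 7 + 18 + 3 = 144.
The next one must give 19 of some colour, so 144 + 1 = 145.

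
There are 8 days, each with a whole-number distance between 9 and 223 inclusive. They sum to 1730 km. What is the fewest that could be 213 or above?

Each value short of 213 is at most 212, costing at least 223 − 212 = 11 against the maximum total of 1784.
We can afford to lose at most 1784 − 1730 = 54, so at most ⌊54/11⌋ = 4 fall short, and at least 4 are ≥ 213.
Exactly 4 works: 4 values at 223 and 4 at 212 total 1740; lower one of the high values by 10 (still ≥ 213) to hit 1730.

4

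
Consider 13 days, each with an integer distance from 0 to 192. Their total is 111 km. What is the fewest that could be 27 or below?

Let j be the number exceeding 27. Then the total is ≥ 28·j + 0·(13 − j) = 0 + 28j.
So 28j ≤ 111 and j ≤ 3; hence at least 13 − 3 = 10 are ≤ 27.
Exactly 10 works: 10 values at 0 and 3 at 28 total 84; raise one of the low values by 27 (still ≤ 27) to hit 111.

10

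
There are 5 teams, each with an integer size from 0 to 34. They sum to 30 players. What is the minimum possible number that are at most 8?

2

If only k of them are at most 8, the other 5 − k are at least 9, so the total is at least (5 − k)·9 + k·0.
This is ≤ 30, so (5 − k)·9 + 0k ≤ 30, which gives k ≥ 2.
Exactly 2 works: 2 values at 0 and 3 at 9 total 27; raise one of the low values by 3 (still ≤ 8) to hit 30.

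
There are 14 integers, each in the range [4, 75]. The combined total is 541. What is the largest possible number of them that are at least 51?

Suppose k of them are at least 51. Those contribute at least 51 each and the other 14 − k at least 4 each.
So the total is at least 51k + 4(14 − k) = 56 + 47k. This must be ≤ 541, giving k ≤ 10.
k = 10 is achieved by 10 values at 51 and 4 at 4, total 526; add 15 to one value (staying below 51) to reach 541.

10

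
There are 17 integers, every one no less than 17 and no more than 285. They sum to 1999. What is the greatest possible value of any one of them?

285

Maximizing one value means minimizing the remaining 16.
The other 16 contribute at least 16 × 17 = 272, leaving at most 1999 − 272 = 1727.
But each integer is capped at 285, so the maximum is 285.
Achievable: one at 285 and the other 16 totalling 1714, which fits since 16 × 17 ≤ 1714 ≤ 16 × 285.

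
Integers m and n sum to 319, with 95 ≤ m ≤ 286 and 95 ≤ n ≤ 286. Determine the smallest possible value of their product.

mn = m(319 − m) is concave in m, so over [95, 224] it is minimized at an endpoint.
The extreme feasible split is m = 95, n = 224, giving mn = 21280.

21280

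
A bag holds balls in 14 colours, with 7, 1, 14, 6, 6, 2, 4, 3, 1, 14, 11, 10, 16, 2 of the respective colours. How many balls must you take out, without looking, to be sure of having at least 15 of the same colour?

96

In the worst case you take as many as possible of each colour without reaching 15: 7 + 1 + 14 + 6 + 6 + 2 + 4 + 3 + 1 + 14 + 11 + 10 + 14 + 2 = 95.
The next one must give 15 of some colour, so 95 + 1 = 96.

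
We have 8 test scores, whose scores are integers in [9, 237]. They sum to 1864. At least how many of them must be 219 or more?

Each value short of 219 is at most 218, costing at least 237 − 218 = 19 against the maximum total of 1896.
We can afford to lose at most 1896 − 1864 = 32, so at most ⌊32/19⌋ = 1 fall short, and at least 7 are ≥ 219.
Exactly 7 works: 7 values at 237 and 1 at 218 total 1877; lower one of the high values by 13 (still ≥ 219) to hit 1864.

7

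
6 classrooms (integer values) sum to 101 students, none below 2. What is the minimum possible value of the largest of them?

The average is 101/6 > 16, so not all 6 can be 16 or less; the largest is ≥ 17.
Achievable: 5 of them at 17 and 1 at 16 total 101.

17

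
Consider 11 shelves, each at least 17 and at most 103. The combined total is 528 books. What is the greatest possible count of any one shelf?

Maximizing one value means minimizing the remaining 10.
The other 10 contribute at least 10 × 17 = 170, leaving at most 528 − 170 = 358.
But each shelf is capped at 103, so the maximum is 103.
Achievable: one at 103 and the other 10 totalling 425, which fits since 10 × 17 ≤ 425 ≤ 10 × 103.

103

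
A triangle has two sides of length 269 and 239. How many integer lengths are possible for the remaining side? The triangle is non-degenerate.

477

The triangle inequality gives |269 − 239| < c < 269 + 239, i.e. 30 < c < 508.
So c can be any integer from 31 to 507: 477 values.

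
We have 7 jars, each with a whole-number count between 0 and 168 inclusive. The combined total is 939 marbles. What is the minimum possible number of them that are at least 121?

Each value short of 121 is at most 120, costing at least 168 − 120 = 48 against the maximum total of 1176.
We can afford to lose at most 1176 − 939 = 237, so at most ⌊237/48⌋ = 4 fall short, and at least 3 are ≥ 121.
Exactly 3 works: 3 values at 168 and 4 at 120 total 984; lower one of the high values by 45 (still ≥ 121) to hit 939.

3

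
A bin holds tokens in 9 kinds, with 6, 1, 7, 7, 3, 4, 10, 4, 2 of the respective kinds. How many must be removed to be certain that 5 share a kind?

In the worst case you take as many as possible of each kind without reaching 5: 4 + 1 + 4 + 4 + 3 + 4 + 4 + 4 + 2 = 30.
The next one must give 5 of some kind, so 30 + 1 = 31.

31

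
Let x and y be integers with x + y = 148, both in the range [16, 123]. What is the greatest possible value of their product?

xy = x(148 − x) is maximized when x is as near 148/2 as the bounds allow.
Taking x = 74 and y = 74 (both in [16, 123]) gives xy = 5476.

5476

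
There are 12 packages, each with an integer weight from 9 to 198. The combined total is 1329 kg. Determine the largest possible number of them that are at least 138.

If k of the values are ≥ 138, the total is ≥ 138k + 9(12 − k).
Setting 138k + 9(12 − k) ≤ 1329 gives 129k ≤ 1221, so k ≤ 9.
k = 9 is achieved by 9 values at 138 and 3 at 9, total 1269; add 60 to one value (staying below 138) to reach 1329.

9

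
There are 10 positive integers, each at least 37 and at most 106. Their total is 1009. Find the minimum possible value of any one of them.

55

To make one integer as small as possible, make the other 9 as large as possible.
The other 9 contribute at most 9 × 106 = 954, leaving at least 1009 − 954 = 55.
Since 55 ≥ 37, this is achievable: one at 55 and 9 at 106.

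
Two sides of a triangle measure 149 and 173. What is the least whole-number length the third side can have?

The third side must exceed |149 − 173| = 24.
The smallest integer above 24 is 25.

25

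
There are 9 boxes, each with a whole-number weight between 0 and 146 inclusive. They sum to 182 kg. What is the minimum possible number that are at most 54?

6

Let j be the number exceeding 54. Then the total is ≥ 55·j + 0·(9 − j) = 0 + 55j.
So 55j ≤ 182 and j ≤ 3; hence at least 9 − 3 = 6 are ≤ 54.
Exactly 6 works: 6 values at 0 and 3 at 55 total 165; raise one of the low values by 17 (still ≤ 54) to hit 182.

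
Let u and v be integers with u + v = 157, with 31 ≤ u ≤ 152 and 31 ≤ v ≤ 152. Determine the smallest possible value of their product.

3906

For a fixed sum, uv is smallest when u and v are as far apart as possible.
The extreme feasible split is u = 31, v = 126, giving uv = 3906.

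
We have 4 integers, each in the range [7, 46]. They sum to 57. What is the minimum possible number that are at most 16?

If only k of them are at most 16, the other 4 − k are at least 17, so the total is at least (4 − k)·17 + k·7.
This is ≤ 57, so (4 − k)·17 + 7k ≤ 57, which gives k ≥ 2.
Exactly 2 works: 2 values at 7 and 2 at 17 total 48; raise one of the low values by 9 (still ≤ 16) to hit 57.

2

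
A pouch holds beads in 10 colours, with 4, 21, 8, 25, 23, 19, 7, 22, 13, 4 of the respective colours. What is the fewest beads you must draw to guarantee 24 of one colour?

145

In the worst case you take as many as possible of each colour without reaching 24: 4 + 21 + 8 + 23 + 23 + 19 + 7 + 22 + 13 + 4 = 144.
The next one must give 24 of some colour, so 144 + 1 = 145.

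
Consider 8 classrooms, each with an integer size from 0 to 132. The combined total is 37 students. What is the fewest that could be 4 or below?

Each value above 4 is at least 5, contributing at least 5 − 0 = 5 above the floor 0.
The sum exceeds the floor total 0 by 37, so at most ⌊37/5⌋ = 7 exceed 4, and at least 1 are ≤ 4.
Exactly 1 works: 1 value at 0 and 7 at 5 total 35; raise one of the low values by 2 (still ≤ 4) to hit 37.

1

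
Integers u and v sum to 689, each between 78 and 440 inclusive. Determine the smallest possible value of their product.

For a fixed sum, uv is smallest when u and v are as far apart as possible.
The extreme feasible split is u = 249, v = 440, giving uv = 109560.

109560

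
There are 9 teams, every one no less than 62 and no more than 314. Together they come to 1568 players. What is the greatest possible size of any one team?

To make one team as large as possible, make the other 8 as small as possible.
The other 8 contribute at least 8 × 62 = 496, leaving at most 1568 − 496 = 1072.
But each team is capped at 314, so the maximum is 314.
Achievable: one at 314 and the other 8 totalling 1254, which fits since 8 × 62 ≤ 1254 ≤ 8 × 314.

314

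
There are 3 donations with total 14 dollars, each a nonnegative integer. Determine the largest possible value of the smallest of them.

If every one of the 3 were at least 5, the total would be at least 3 × 5 = 15 > 14.
Achievable: 1 of them at 4 and 2 at 5 total 14.

4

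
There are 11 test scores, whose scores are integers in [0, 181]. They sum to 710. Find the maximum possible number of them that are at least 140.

Suppose k of them are at least 140. Those contribute at least 140 each and the other 11 − k at least 0 each.
So the total is at least 140k + 0(11 − k) = 0 + 140k. This must be ≤ 710, giving k ≤ 5.
k = 5 is achieved by 5 values at 140 and 6 at 0, total 700; add 10 to one value (staying below 140) to reach 710.

5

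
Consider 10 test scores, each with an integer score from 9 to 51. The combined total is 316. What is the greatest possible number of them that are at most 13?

Each value at 13 or below falls at least 51 − 13 = 38 short of the ceiling 51.
The ceiling total is 10 × 51 = 510, and we need 316, so at most ⌊(510 − 316)/38⌋ = 5 can be that low.
k = 5 is achieved by 5 values at 13 and 5 at 51, total 320; lower one of the 51's by 4 (still > 13) to reach 316.

5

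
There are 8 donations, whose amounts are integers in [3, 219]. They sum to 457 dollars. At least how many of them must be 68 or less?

2

Let j be the number exceeding 68. Then the total is ≥ 69·j + 3·(8 − j) = 24 + 66j.
So 66j ≤ 433 and j ≤ 6; hence at least 8 − 6 = 2 are ≤ 68.
Exactly 2 works: 2 values at 3 and 6 at 69 total 420; raise one of the low values by 37 (still ≤ 68) to hit 457.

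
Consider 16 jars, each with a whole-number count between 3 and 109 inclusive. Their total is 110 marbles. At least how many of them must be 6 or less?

1

Let j be the number exceeding 6. Then the total is ≥ 7·j + 3·(16 − j) = 48 + 4j.
So 4j ≤ 62 and j ≤ 15; hence at least 16 − 15 = 1 are ≤ 6.
Exactly 1 works: 1 value at 3 and 15 at 7 total 108; raise one of the low values by 2 (still ≤ 6) to hit 110.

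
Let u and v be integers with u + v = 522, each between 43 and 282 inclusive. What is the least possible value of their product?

Since u + v is fixed, pushing one of them to its bound minimizes the product.
At the endpoint u = 240, v = 522 − 240 = 282, so uv = 240 × 282 = 67680.

67680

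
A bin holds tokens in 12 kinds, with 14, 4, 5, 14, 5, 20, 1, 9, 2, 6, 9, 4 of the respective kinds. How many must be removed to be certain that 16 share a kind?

89

In the worst case you take as many as possible of each kind without reaching 16: 14 + 4 + 5 + 14 + 5 + 15 + 1 + 9 + 2 + 6 + 9 + 4 = 88.
The next one must give 16 of some kind, so 88 + 1 = 89.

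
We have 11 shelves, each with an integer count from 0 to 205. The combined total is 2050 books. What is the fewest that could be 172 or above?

If only k of them are at least 172, the other 11 − k are at most 171, so the total is at most k·205 + (11 − k)·171.
This must reach 2050, so k·205 + (11 − k)·171 ≥ 2050, giving k ≥ 5.
Exactly 5 works: 5 values at 205 and 6 at 171 total 2051; lower one of the high values by 1 (still ≥ 172) to hit 2050.

5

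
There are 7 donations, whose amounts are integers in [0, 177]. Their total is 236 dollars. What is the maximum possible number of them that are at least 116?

2

Suppose k of them are at least 116. Those contribute at least 116 each and the other 7 − k at least 0 each.
So the total is at least 116k + 0(7 − k) = 0 + 116k. This must be ≤ 236, giving k ≤ 2.
k = 2 is achieved by 2 values at 116 and 5 at 0, total 232; add 4 to one value (staying below 116) to reach 236.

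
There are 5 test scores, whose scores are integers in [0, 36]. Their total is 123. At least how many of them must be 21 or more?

2

Suppose at most 5 − j of them reach 21; then j values are ≤ 20 and the rest ≤ 36.
The total is then ≤ 20·j + 36·(5 − j) = 180 − 16j. For this to be ≥ 123 we need j ≤ 3, so at least 5 − 3 = 2 must reach 21.
Exactly 2 works: 2 values at 36 and 3 at 20 total 132; lower one of the high values by 9 (still ≥ 21) to hit 123.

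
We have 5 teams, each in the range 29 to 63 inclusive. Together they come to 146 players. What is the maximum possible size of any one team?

30

Maximizing one value means minimizing the remaining 4.
The other 4 contribute at least 4 × 29 = 116, leaving at most 146 − 116 = 30.
Since 30 ≤ 63, this is achievable: one at 30 and 4 at 29.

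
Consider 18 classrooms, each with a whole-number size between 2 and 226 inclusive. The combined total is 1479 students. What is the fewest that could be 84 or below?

Let j be the number exceeding 84. Then the total is ≥ 85·j + 2·(18 − j) = 36 + 83j.
So 83j ≤ 1443 and j ≤ 17; hence at least 18 − 17 = 1 are ≤ 84.
Exactly 1 works: 1 value at 2 and 17 at 85 total 1447; raise one of the low values by 32 (still ≤ 84) to hit 1479.

1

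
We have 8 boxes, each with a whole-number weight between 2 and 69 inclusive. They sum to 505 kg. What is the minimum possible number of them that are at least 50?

If only k of them are at least 50, the other 8 − k are at most 49, so the total is at most k·69 + (8 − k)·49.
This must reach 505, so k·69 + (8 − k)·49 ≥ 505, giving k ≥ 6.
Exactly 6 works: 6 values at 69 and 2 at 49 total 512; lower one of the high values by 7 (still ≥ 50) to hit 505.

6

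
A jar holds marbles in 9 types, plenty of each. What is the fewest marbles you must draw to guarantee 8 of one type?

You could draw 7 of every type without reaching 8 of any — 63 in all.
One more forces 8 of some type, so 63 + 1 = 64.

64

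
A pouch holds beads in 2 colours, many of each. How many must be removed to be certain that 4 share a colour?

7

You could draw 3 of every colour without reaching 4 of any — 6 in all.
One more forces 4 of some colour, so 6 + 1 = 7.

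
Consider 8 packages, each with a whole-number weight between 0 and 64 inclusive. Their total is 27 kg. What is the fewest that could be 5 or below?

Each value above 5 is at least 6, contributing at least 6 − 0 = 6 above the floor 0.
The sum exceeds the floor total 0 by 27, so at most ⌊27/6⌋ = 4 exceed 5, and at least 4 are ≤ 5.
Exactly 4 works: 4 values at 0 and 4 at 6 total 24; raise one of the low values by 3 (still ≤ 5) to hit 27.

4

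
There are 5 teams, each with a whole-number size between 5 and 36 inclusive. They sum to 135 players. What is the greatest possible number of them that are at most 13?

Suppose k of them are at most 13. Those contribute at most 13 each and the rest at most 36 each.
So the total is at most 13k + 36(5 − k) = 180 − 23k. This must still be ≥ 135, so k ≤ 1.
k = 1 is achieved by 1 value at 13 and 4 at 36, total 157; lower one of the 36's by 22 (still > 13) to reach 135.

1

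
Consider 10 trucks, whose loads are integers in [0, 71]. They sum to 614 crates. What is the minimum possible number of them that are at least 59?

Each value short of 59 is at most 58, costing at least 71 − 58 = 13 against the maximum total of 710.
We can afford to lose at most 710 − 614 = 96, so at most ⌊96/13⌋ = 7 fall short, and at least 3 are ≥ 59.
Exactly 3 works: 3 values at 71 and 7 at 58 total 619; lower one of the high values by 5 (still ≥ 59) to hit 614.

3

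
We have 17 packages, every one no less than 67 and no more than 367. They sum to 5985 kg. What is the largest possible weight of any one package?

To make one package as large as possible, make the other 16 as small as possible.
The other 16 contribute at least 16 × 67 = 1072, leaving at most 5985 − 1072 = 4913.
But each package is capped at 367, so the maximum is 367.
Achievable: one at 367 and the other 16 totalling 5618, which fits since 16 × 67 ≤ 5618 ≤ 16 × 367.

367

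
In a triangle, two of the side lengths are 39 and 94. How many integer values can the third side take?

The triangle inequality gives |39 − 94| < c < 39 + 94, i.e. 55 < c < 133.
So c can be any integer from 56 to 132: 77 values.

77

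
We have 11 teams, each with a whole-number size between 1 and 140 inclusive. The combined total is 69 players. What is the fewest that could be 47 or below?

10

If only k of them are at most 47, the other 11 − k are at least 48, so the total is at least (11 − k)·48 + k·1.
This is ≤ 69, so (11 − k)·48 + 1k ≤ 69, which gives k ≥ 10.
Exactly 10 works: 10 values at 1 and 1 at 48 total 58; raise one of the low values by 11 (still ≤ 47) to hit 69.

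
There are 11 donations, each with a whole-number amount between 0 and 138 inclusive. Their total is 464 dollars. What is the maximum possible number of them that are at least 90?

5

If k of the values are ≥ 90, the total is ≥ 90k + 0(11 − k).
Setting 90k + 0(11 − k) ≤ 464 gives 90k ≤ 464, so k ≤ 5.
k = 5 is achieved by 5 values at 90 and 6 at 0, total 450; add 14 to one value (staying below 90) to reach 464.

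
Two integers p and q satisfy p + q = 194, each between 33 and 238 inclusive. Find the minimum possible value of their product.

5313

Since p + q is fixed, pushing one of them to its bound minimizes the product.
The extreme feasible split is p = 33, q = 161, giving pq = 5313.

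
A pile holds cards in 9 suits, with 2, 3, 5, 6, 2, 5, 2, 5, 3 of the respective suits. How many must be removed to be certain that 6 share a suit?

33

In the worst case you take as many as possible of each suit without reaching 6: 2 + 3 + 5 + 5 + 2 + 5 + 2 + 5 + 3 = 32.
The next one must give 6 of some suit, so 32 + 1 = 33.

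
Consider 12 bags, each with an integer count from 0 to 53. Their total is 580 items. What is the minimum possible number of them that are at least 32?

Each value short of 32 is at most 31, costing at least 53 − 31 = 22 against the maximum total of 636.
We can afford to lose at most 636 − 580 = 56, so at most ⌊56/22⌋ = 2 fall short, and at least 10 are ≥ 32.
Exactly 10 works: 10 values at 53 and 2 at 31 total 592; lower one of the high values by 12 (still ≥ 32) to hit 580.

10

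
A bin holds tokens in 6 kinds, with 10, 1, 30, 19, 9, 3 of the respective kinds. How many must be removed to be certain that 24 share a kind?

66

In the worst case you take as many as possible of each kind without reaching 24: 10 + 1 + 23 + 19 + 9 + 3 = 65.
The next one must give 24 of some kind, so 65 + 1 = 66.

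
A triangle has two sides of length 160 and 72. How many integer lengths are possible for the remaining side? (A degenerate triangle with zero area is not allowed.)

The triangle inequality gives |160 − 72| < c < 160 + 72, i.e. 88 < c < 232.
So c can be any integer from 89 to 231: 143 values.

143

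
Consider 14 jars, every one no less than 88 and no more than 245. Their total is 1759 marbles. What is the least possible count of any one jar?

88

To make one jar as small as possible, make the other 13 as large as possible.
The other 13 can take up 13 × 245 = 3185 ≥ 1759 − 88, so one jar can sit at its floor of 88.
Achievable: one at 88 and the other 13 totalling 1671, which fits since 13 × 88 ≤ 1671 ≤ 13 × 245.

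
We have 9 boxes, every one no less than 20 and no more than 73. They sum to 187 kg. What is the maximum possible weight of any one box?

27

To make one box as large as possible, make the other 8 as small as possible.
The other 8 contribute at least 8 × 20 = 160, leaving at most 187 − 160 = 27.
Since 27 ≤ 73, this is achievable: one at 27 and 8 at 20.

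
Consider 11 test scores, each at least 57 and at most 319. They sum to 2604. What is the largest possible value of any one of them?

319

Maximizing one value means minimizing the remaining 10.
The other 10 contribute at least 10 × 57 = 570, leaving at most 2604 − 570 = 2034.
But each score is capped at 319, so the maximum is 319.
Achievable: one at 319 and the other 10 totalling 2285, which fits since 10 × 57 ≤ 2285 ≤ 10 × 319.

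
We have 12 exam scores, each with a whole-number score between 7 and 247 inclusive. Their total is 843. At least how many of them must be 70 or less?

1

Let j be the number exceeding 70. Then the total is ≥ 71·j + 7·(12 − j) = 84 + 64j.
So 64j ≤ 759 and j ≤ 11; hence at least 12 − 11 = 1 are ≤ 70.
Exactly 1 works: 1 value at 7 and 11 at 71 total 788; raise one of the low values by 55 (still ≤ 70) to hit 843.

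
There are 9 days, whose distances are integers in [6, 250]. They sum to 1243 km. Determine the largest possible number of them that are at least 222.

With k values at 222 or above and the rest at least 6, the sum is at least 54 + 216k.
Since the sum is 1243, we need 216k ≤ 1189, i.e. k ≤ 5.
k = 5 is achieved by 5 values at 222 and 4 at 6, total 1134; add 109 to one value (staying below 222) to reach 1243.

5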